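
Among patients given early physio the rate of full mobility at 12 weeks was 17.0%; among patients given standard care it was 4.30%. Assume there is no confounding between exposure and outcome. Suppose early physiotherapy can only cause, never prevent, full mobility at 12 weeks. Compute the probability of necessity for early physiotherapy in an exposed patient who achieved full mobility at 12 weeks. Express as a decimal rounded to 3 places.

PN ≈ 0.747

p₁ = 0.17, p₀ = 0.043.
Under exogeneity and monotonicity, PN = (p₁ − p₀) / p₁.
PN = (0.17 − 0.043) / 0.17 = 0.127 / 0.17 ≈ 0.7471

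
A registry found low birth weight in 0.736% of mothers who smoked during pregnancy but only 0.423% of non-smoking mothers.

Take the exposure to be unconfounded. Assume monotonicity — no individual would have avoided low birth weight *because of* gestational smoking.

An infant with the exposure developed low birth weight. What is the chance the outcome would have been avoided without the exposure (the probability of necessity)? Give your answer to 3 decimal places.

PN ≈ 0.425

p₁ = 0.00736, p₀ = 0.00423.
Under exogeneity and monotonicity, PN = (p₁ − p₀) / p₁.
PN = (0.00736 − 0.00423) / 0.00736 = 0.00313 / 0.00736 ≈ 0.4253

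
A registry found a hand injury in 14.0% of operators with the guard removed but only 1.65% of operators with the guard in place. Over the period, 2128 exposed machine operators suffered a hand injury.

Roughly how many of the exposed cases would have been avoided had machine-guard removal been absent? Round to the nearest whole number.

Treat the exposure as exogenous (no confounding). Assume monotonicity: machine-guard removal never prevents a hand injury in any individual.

p₁ = 0.14, p₀ = 0.0165.
PN = (p₁ − p₀)/p₁ = (0.14 − 0.0165) / 0.14 ≈ 0.88214.
Attributable cases ≈ PN × (exposed cases) = 0.88214 × 2128 ≈ 1877.20.

about 1877 cases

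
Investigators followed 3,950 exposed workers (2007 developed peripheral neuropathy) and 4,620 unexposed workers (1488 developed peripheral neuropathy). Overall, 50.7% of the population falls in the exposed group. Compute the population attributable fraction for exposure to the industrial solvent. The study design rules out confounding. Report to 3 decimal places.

PAF ≈ 0.227

p₁ = P(outcome | exposed) = 2007/3950 = 0.5081
p₀ = P(outcome | unexposed) = 1488/4620 = 0.32208
Overall risk P(Y=1) = π·p₁ + (1−π)·p₀ = 0.507×0.5081 + 0.493×0.32208 = 0.41639.
Under exogeneity, PAF = [P(Y=1) − p₀] / P(Y=1).
PAF = (0.41639 − 0.32208) / 0.41639 ≈ 0.2265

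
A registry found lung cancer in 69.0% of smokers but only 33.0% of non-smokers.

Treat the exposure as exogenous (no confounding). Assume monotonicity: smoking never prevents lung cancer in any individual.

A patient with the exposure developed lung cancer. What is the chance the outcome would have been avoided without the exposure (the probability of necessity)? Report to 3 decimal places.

PN ≈ 0.522

p₁ = 0.69, p₀ = 0.33.
Under exogeneity and monotonicity, PN = (p₁ − p₀) / p₁.
PN = (0.69 − 0.33) / 0.69 = 0.36 / 0.69 ≈ 0.5217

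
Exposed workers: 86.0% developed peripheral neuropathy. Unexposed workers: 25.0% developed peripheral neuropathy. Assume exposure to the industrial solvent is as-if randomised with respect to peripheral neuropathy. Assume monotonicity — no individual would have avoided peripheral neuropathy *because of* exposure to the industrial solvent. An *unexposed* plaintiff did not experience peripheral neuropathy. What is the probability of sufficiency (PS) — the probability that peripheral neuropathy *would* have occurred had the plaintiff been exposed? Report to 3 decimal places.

PS ≈ 0.813

p₁ = 0.86, p₀ = 0.25.
Under exogeneity and monotonicity, PS = (p₁ − p₀) / (1 − p₀).
PS = (0.86 − 0.25) / (1 − 0.25) = 0.61 / 0.75 ≈ 0.8133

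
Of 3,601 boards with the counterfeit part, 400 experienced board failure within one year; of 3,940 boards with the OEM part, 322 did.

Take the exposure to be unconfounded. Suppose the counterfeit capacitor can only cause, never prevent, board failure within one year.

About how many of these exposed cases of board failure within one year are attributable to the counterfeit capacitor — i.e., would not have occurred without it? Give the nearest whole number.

p₁ = P(outcome | exposed) = 400/3601 = 0.11108
p₀ = P(outcome | unexposed) = 322/3940 = 0.081726
PN = (p₁ − p₀)/p₁ = (0.11108 − 0.081726) / 0.11108 ≈ 0.26426.
Attributable cases ≈ PN × (exposed cases) = 0.26426 × 400 ≈ 105.71.

about 106 cases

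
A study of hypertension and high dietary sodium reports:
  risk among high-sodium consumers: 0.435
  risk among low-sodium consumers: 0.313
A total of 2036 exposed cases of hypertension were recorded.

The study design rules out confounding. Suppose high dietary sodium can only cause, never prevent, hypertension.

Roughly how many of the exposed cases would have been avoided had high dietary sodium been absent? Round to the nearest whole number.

about 571 cases

Let p₁ = 0.435, p₀ = 0.313.
PN = (p₁ − p₀)/p₁ = (0.435 − 0.313) / 0.435 ≈ 0.28046.
Attributable cases ≈ PN × (exposed cases) = 0.28046 × 2036 ≈ 571.02.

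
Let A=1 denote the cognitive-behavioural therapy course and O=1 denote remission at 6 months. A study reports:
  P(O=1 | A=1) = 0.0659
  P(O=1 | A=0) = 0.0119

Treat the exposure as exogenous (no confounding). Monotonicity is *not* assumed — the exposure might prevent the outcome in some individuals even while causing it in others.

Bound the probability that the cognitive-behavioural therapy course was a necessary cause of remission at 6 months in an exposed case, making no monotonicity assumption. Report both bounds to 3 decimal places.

0.819 ≤ PN ≤ 1.000

Let p₁ = 0.0659, p₀ = 0.0119.
Under exogeneity alone the bounds on PN are max{0,(p₁−p₀)/p₁} ≤ PN ≤ min{1,(1−p₀)/p₁}.
  lower = (p₁ − p₀)/p₁ = 0.054 / 0.0659 ≈ 0.8194
  upper = min{1, (1 − p₀)/p₁} = 0.9881 / 0.0659 ≈ 14.9939 → capped at 1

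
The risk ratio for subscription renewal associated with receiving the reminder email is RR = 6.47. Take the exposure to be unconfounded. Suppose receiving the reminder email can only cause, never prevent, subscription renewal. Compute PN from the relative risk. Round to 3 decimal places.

Under exogeneity and monotonicity, PN = (RR − 1) / RR = 1 − 1/RR.
PN = (6.47 − 1) / 6.47 = 5.47 / 6.47 ≈ 0.8454

PN ≈ 0.845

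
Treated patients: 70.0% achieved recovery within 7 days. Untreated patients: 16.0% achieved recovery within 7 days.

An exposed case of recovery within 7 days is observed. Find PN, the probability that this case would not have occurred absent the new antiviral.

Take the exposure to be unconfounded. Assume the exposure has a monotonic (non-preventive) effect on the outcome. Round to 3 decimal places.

p₁ = 0.7, p₀ = 0.16.
Under exogeneity and monotonicity, PN = (p₁ − p₀) / p₁.
PN = (0.7 − 0.16) / 0.7 = 0.54 / 0.7 ≈ 0.7714

PN ≈ 0.771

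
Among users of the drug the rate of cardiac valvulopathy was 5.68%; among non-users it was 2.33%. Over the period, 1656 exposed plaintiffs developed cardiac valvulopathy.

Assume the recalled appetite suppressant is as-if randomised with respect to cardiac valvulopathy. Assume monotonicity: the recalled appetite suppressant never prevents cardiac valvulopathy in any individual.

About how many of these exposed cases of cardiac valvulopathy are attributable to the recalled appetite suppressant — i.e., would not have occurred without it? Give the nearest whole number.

p₁ = 0.0568, p₀ = 0.0233.
PN = (p₁ − p₀)/p₁ = (0.0568 − 0.0233) / 0.0568 ≈ 0.58979.
Attributable cases ≈ PN × (exposed cases) = 0.58979 × 1656 ≈ 976.69.

about 977 cases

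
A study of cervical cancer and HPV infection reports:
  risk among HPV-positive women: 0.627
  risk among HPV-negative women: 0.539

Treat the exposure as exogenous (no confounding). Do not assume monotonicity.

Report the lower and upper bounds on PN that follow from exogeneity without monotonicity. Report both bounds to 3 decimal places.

Let p₁ = 0.627, p₀ = 0.539.
Under exogeneity alone the bounds on PN are max{0,(p₁−p₀)/p₁} ≤ PN ≤ min{1,(1−p₀)/p₁}.
  lower = (p₁ − p₀)/p₁ = 0.088 / 0.627 ≈ 0.1404
  upper = min{1, (1 − p₀)/p₁} = 0.461 / 0.627 ≈ 0.7352

0.140 ≤ PN ≤ 0.735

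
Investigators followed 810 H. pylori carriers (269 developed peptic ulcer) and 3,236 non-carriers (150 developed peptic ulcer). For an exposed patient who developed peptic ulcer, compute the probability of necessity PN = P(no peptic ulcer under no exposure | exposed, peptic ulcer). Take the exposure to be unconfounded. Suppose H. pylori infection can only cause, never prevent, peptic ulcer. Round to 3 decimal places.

p₁ = P(outcome | exposed) = 269/810 = 0.3321
p₀ = P(outcome | unexposed) = 150/3236 = 0.046354
Under exogeneity and monotonicity, PN = (p₁ − p₀) / p₁.
PN = (0.3321 − 0.046354) / 0.3321 = 0.28575 / 0.3321 ≈ 0.8604

PN ≈ 0.860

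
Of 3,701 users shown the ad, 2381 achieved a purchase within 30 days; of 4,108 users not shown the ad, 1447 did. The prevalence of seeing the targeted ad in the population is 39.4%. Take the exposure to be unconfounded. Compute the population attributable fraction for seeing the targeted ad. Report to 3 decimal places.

PAF ≈ 0.246

p₁ = P(outcome | exposed) = 2381/3701 = 0.64334
p₀ = P(outcome | unexposed) = 1447/4108 = 0.35224
Overall risk P(Y=1) = π·p₁ + (1−π)·p₀ = 0.394×0.64334 + 0.606×0.35224 = 0.46693.
Under exogeneity, PAF = [P(Y=1) − p₀] / P(Y=1).
PAF = (0.46693 − 0.35224) / 0.46693 ≈ 0.2456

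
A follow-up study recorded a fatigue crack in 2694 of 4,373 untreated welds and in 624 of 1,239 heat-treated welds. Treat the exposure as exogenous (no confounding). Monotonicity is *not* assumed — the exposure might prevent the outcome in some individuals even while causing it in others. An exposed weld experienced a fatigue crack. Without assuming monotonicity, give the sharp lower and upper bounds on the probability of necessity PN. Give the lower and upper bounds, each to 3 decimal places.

p₁ = P(outcome | exposed) = 2694/4373 = 0.61605
p₀ = P(outcome | unexposed) = 624/1239 = 0.50363
Under exogeneity alone the bounds on PN are max{0,(p₁−p₀)/p₁} ≤ PN ≤ min{1,(1−p₀)/p₁}.
  lower = (p₁ − p₀)/p₁ = 0.11242 / 0.61605 ≈ 0.1825
  upper = min{1, (1 − p₀)/p₁} = 0.49637 / 0.61605 ≈ 0.8057

0.182 ≤ PN ≤ 0.806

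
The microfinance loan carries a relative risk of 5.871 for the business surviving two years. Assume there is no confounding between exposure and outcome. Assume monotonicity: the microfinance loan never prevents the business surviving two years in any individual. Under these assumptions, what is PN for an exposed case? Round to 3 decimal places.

PN ≈ 0.830

Under exogeneity and monotonicity, PN = (RR − 1) / RR = 1 − 1/RR.
PN = (5.871 − 1) / 5.871 = 4.871 / 5.871 ≈ 0.8297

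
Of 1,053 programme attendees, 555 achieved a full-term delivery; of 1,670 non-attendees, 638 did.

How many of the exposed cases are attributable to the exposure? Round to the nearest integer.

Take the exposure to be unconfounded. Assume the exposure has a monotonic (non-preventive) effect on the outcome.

p₁ = P(outcome | exposed) = 555/1053 = 0.52707
p₀ = P(outcome | unexposed) = 638/1670 = 0.38204
PN = (p₁ − p₀)/p₁ = (0.52707 − 0.38204) / 0.52707 ≈ 0.27516.
Attributable cases ≈ PN × (exposed cases) = 0.27516 × 555 ≈ 152.72.

about 153 cases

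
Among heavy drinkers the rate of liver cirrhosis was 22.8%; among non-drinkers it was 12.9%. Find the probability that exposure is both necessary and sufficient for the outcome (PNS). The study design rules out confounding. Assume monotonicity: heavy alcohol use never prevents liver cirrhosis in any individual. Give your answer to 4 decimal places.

PNS ≈ 0.0990

p₁ = 0.228, p₀ = 0.129.
Under exogeneity and monotonicity, PNS = p₁ − p₀.
PNS = 0.228 − 0.129 = 0.099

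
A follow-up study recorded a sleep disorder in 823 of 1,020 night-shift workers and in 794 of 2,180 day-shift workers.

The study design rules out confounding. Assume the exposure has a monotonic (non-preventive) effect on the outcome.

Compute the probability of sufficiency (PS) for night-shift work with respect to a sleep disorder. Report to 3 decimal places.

PS ≈ 0.696

p₁ = P(outcome | exposed) = 823/1020 = 0.80686
p₀ = P(outcome | unexposed) = 794/2180 = 0.36422
Under exogeneity and monotonicity, PS = (p₁ − p₀) / (1 − p₀).
PS = (0.80686 − 0.36422) / (1 − 0.36422) = 0.44264 / 0.63578 ≈ 0.6962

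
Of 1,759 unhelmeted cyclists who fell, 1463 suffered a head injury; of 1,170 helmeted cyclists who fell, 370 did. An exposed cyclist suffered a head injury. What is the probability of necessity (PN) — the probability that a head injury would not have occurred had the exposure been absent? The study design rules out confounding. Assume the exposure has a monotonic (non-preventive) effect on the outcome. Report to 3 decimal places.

p₁ = P(outcome | exposed) = 1463/1759 = 0.83172
p₀ = P(outcome | unexposed) = 370/1170 = 0.31624
Under exogeneity and monotonicity, PN = (p₁ − p₀) / p₁.
PN = (0.83172 − 0.31624) / 0.83172 = 0.51548 / 0.83172 ≈ 0.6198

PN ≈ 0.620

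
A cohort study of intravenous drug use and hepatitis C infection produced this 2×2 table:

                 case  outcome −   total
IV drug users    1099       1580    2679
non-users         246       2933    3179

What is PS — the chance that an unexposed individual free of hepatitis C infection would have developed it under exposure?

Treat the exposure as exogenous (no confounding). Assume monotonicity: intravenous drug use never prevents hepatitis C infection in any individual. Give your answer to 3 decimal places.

PS ≈ 0.361

p₁ = P(outcome | exposed) = 1099/2679 = 0.41023
p₀ = P(outcome | unexposed) = 246/3179 = 0.077383
Under exogeneity and monotonicity, PS = (p₁ − p₀)/(1 − p₀).
PS = (0.41023 − 0.077383) / 0.92262 ≈ 0.3608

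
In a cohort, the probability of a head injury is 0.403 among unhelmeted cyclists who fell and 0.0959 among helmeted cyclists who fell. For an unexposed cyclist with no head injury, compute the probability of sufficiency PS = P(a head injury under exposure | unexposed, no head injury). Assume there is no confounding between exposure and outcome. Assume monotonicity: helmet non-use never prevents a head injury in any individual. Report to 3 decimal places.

PS ≈ 0.340

Let p₁ = 0.403, p₀ = 0.0959.
Under exogeneity and monotonicity, PS = (p₁ − p₀) / (1 − p₀).
PS = (0.403 − 0.0959) / (1 − 0.0959) = 0.3071 / 0.9041 ≈ 0.3397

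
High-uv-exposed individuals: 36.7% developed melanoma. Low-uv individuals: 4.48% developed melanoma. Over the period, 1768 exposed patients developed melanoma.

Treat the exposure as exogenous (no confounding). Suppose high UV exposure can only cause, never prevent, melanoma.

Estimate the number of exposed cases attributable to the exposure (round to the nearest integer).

p₁ = 0.367, p₀ = 0.0448.
PN = (p₁ − p₀)/p₁ = (0.367 − 0.0448) / 0.367 ≈ 0.87793.
Attributable cases ≈ PN × (exposed cases) = 0.87793 × 1768 ≈ 1552.18.

about 1552 cases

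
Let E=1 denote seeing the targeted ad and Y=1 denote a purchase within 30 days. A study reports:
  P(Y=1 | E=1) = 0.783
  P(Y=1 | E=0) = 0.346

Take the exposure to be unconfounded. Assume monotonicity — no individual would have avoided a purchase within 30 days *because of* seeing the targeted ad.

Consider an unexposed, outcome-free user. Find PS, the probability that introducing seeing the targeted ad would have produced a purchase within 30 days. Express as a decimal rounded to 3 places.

Let p₁ = 0.783, p₀ = 0.346.
Under exogeneity and monotonicity, PS = (p₁ − p₀) / (1 − p₀).
PS = (0.783 − 0.346) / (1 − 0.346) = 0.437 / 0.654 ≈ 0.6682

PS ≈ 0.668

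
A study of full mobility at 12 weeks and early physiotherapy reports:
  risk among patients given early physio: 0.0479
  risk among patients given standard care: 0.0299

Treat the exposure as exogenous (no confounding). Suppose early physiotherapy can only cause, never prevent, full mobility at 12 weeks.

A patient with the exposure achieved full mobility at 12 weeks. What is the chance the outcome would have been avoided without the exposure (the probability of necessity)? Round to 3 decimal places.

PN ≈ 0.376

Let p₁ = 0.0479, p₀ = 0.0299.
Under exogeneity and monotonicity, PN = (p₁ − p₀) / p₁.
PN = (0.0479 − 0.0299) / 0.0479 = 0.018 / 0.0479 ≈ 0.3758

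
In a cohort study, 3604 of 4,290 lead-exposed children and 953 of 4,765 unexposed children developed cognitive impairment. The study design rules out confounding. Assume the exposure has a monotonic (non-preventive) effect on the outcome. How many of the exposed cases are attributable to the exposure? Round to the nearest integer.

p₁ = P(outcome | exposed) = 3604/4290 = 0.84009
p₀ = P(outcome | unexposed) = 953/4765 = 0.2
PN = (p₁ − p₀)/p₁ = (0.84009 − 0.2) / 0.84009 ≈ 0.76193.
Attributable cases ≈ PN × (exposed cases) = 0.76193 × 3604 ≈ 2746.00.

about 2746 cases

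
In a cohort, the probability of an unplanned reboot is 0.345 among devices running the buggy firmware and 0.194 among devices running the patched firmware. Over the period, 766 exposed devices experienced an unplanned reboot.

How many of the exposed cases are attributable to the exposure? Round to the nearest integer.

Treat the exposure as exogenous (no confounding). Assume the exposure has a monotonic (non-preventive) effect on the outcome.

Let p₁ = 0.345, p₀ = 0.194.
PN = (p₁ − p₀)/p₁ = (0.345 − 0.194) / 0.345 ≈ 0.43768.
Attributable cases ≈ PN × (exposed cases) = 0.43768 × 766 ≈ 335.26.

about 335 cases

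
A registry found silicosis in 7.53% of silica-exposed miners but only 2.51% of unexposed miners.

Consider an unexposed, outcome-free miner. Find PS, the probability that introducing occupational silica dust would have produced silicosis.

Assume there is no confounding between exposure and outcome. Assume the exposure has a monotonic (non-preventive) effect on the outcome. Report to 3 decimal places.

PS ≈ 0.051

p₁ = 0.0753, p₀ = 0.0251.
Under exogeneity and monotonicity, PS = (p₁ − p₀) / (1 − p₀).
PS = (0.0753 − 0.0251) / (1 − 0.0251) = 0.0502 / 0.9749 ≈ 0.0515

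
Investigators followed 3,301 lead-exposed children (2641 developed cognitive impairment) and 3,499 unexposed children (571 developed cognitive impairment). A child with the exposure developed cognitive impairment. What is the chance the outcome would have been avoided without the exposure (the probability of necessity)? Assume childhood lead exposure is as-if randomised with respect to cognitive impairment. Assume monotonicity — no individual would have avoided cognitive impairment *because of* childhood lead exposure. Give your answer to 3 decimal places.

PN ≈ 0.796

p₁ = P(outcome | exposed) = 2641/3301 = 0.80006
p₀ = P(outcome | unexposed) = 571/3499 = 0.16319
Under exogeneity and monotonicity, PN = (p₁ − p₀) / p₁.
PN = (0.80006 − 0.16319) / 0.80006 = 0.63687 / 0.80006 ≈ 0.7960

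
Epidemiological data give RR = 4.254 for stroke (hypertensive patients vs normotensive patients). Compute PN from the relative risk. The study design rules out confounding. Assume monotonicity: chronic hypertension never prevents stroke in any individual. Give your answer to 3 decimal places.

Under exogeneity and monotonicity, PN = (RR − 1) / RR = 1 − 1/RR.
PN = (4.254 − 1) / 4.254 = 3.254 / 4.254 ≈ 0.7649

PN ≈ 0.765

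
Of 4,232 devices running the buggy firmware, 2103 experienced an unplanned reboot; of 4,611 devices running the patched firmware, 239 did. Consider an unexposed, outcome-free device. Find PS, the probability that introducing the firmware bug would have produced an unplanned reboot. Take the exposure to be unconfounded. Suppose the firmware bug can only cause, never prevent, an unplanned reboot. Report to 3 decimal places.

PS ≈ 0.469

p₁ = P(outcome | exposed) = 2103/4232 = 0.49693
p₀ = P(outcome | unexposed) = 239/4611 = 0.051833
Under exogeneity and monotonicity, PS = (p₁ − p₀) / (1 − p₀).
PS = (0.49693 − 0.051833) / (1 − 0.051833) = 0.4451 / 0.94817 ≈ 0.4694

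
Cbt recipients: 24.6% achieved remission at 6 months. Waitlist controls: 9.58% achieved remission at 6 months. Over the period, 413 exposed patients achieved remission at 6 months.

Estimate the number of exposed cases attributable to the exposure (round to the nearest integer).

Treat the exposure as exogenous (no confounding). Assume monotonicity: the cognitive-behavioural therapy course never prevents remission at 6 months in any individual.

p₁ = 0.246, p₀ = 0.0958.
PN = (p₁ − p₀)/p₁ = (0.246 − 0.0958) / 0.246 ≈ 0.61057.
Attributable cases ≈ PN × (exposed cases) = 0.61057 × 413 ≈ 252.17.

about 252 cases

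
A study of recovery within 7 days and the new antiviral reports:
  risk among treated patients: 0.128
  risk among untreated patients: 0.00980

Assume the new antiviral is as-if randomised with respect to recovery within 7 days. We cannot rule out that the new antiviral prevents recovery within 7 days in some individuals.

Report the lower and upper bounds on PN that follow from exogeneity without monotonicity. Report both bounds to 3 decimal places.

Let p₁ = 0.128, p₀ = 0.0098.
Under exogeneity alone the bounds on PN are max{0,(p₁−p₀)/p₁} ≤ PN ≤ min{1,(1−p₀)/p₁}.
  lower = (p₁ − p₀)/p₁ = 0.1182 / 0.128 ≈ 0.9234
  upper = min{1, (1 − p₀)/p₁} = 0.9902 / 0.128 ≈ 7.7359 → capped at 1

0.923 ≤ PN ≤ 1.000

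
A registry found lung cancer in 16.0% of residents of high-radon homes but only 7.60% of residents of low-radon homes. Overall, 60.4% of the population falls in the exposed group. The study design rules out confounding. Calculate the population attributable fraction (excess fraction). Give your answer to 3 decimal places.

p₁ = 0.16, p₀ = 0.076.
Overall risk P(Y=1) = π·p₁ + (1−π)·p₀ = 0.604×0.16 + 0.396×0.076 = 0.12674.
Under exogeneity, PAF = [P(Y=1) − p₀] / P(Y=1).
PAF = (0.12674 − 0.076) / 0.12674 ≈ 0.4003

PAF ≈ 0.400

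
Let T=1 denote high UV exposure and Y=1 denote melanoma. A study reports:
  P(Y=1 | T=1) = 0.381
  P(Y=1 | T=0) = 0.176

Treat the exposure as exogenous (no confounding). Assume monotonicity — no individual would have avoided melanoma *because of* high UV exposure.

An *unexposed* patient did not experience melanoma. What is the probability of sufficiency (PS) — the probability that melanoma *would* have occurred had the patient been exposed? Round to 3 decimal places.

PS ≈ 0.249

Let p₁ = 0.381, p₀ = 0.176.
Under exogeneity and monotonicity, PS = (p₁ − p₀) / (1 − p₀).
PS = (0.381 − 0.176) / (1 − 0.176) = 0.205 / 0.824 ≈ 0.2488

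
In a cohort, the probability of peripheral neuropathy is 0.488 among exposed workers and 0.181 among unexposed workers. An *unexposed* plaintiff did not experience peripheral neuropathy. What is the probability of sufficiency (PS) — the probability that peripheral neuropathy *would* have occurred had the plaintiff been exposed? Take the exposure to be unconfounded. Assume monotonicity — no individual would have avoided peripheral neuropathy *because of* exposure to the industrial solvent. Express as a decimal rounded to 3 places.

Let p₁ = 0.488, p₀ = 0.181.
Under exogeneity and monotonicity, PS = (p₁ − p₀) / (1 − p₀).
PS = (0.488 − 0.181) / (1 − 0.181) = 0.307 / 0.819 ≈ 0.3748

PS ≈ 0.375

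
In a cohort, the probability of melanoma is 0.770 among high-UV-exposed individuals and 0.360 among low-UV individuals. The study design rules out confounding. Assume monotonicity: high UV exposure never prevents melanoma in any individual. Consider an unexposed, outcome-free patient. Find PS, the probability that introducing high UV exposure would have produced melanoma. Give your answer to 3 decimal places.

PS ≈ 0.641

Let p₁ = 0.77, p₀ = 0.36.
Under exogeneity and monotonicity, PS = (p₁ − p₀) / (1 − p₀).
PS = (0.77 − 0.36) / (1 − 0.36) = 0.41 / 0.64 ≈ 0.6406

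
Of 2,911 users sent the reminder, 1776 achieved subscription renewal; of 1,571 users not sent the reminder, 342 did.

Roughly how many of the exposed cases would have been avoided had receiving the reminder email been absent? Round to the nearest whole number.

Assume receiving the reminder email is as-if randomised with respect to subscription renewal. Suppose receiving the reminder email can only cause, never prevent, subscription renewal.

about 1142 cases

p₁ = P(outcome | exposed) = 1776/2911 = 0.6101
p₀ = P(outcome | unexposed) = 342/1571 = 0.2177
PN = (p₁ − p₀)/p₁ = (0.6101 − 0.2177) / 0.6101 ≈ 0.64318.
Attributable cases ≈ PN × (exposed cases) = 0.64318 × 1776 ≈ 1142.29.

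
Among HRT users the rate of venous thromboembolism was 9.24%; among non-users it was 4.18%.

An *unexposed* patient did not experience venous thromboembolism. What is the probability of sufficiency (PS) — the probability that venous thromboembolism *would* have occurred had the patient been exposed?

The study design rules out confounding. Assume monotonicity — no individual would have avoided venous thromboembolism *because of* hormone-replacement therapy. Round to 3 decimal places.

PS ≈ 0.053

p₁ = 0.0924, p₀ = 0.0418.
Under exogeneity and monotonicity, PS = (p₁ − p₀) / (1 − p₀).
PS = (0.0924 − 0.0418) / (1 − 0.0418) = 0.0506 / 0.9582 ≈ 0.0528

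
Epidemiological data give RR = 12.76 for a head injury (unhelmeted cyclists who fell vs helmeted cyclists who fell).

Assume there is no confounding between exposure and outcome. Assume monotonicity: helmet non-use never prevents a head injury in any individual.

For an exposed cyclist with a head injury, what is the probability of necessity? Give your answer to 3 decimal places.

Under exogeneity and monotonicity, PN = (RR − 1) / RR = 1 − 1/RR.
PN = (12.76 − 1) / 12.76 = 11.76 / 12.76 ≈ 0.9216

PN ≈ 0.922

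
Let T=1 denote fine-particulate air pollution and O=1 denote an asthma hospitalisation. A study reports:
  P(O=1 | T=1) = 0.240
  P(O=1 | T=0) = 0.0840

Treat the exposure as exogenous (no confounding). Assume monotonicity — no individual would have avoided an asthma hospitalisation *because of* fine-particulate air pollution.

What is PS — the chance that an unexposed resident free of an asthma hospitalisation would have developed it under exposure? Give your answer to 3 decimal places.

Let p₁ = 0.24, p₀ = 0.084.
Under exogeneity and monotonicity, PS = (p₁ − p₀) / (1 − p₀).
PS = (0.24 − 0.084) / (1 − 0.084) = 0.156 / 0.916 ≈ 0.1703

PS ≈ 0.170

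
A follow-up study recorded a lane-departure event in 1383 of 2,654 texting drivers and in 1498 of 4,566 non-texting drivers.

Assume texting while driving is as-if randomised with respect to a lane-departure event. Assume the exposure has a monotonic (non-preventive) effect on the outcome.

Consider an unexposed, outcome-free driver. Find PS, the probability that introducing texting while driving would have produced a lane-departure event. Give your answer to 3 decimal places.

p₁ = P(outcome | exposed) = 1383/2654 = 0.5211
p₀ = P(outcome | unexposed) = 1498/4566 = 0.32808
Under exogeneity and monotonicity, PS = (p₁ − p₀) / (1 − p₀).
PS = (0.5211 − 0.32808) / (1 − 0.32808) = 0.19302 / 0.67192 ≈ 0.2873

PS ≈ 0.287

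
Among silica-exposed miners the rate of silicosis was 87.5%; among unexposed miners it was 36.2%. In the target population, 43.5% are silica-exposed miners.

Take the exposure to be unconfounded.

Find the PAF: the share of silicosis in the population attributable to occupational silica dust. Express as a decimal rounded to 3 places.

p₁ = 0.875, p₀ = 0.362.
Overall risk P(Y=1) = π·p₁ + (1−π)·p₀ = 0.435×0.875 + 0.565×0.362 = 0.58515.
Under exogeneity, PAF = [P(Y=1) − p₀] / P(Y=1).
PAF = (0.58515 − 0.362) / 0.58515 ≈ 0.3814

PAF ≈ 0.381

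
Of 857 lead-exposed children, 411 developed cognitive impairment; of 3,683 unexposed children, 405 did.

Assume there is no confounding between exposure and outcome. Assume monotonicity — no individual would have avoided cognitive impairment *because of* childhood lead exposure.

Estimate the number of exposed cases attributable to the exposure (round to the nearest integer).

about 317 cases

p₁ = P(outcome | exposed) = 411/857 = 0.47958
p₀ = P(outcome | unexposed) = 405/3683 = 0.10996
PN = (p₁ − p₀)/p₁ = (0.47958 − 0.10996) / 0.47958 ≈ 0.77071.
Attributable cases ≈ PN × (exposed cases) = 0.77071 × 411 ≈ 316.76.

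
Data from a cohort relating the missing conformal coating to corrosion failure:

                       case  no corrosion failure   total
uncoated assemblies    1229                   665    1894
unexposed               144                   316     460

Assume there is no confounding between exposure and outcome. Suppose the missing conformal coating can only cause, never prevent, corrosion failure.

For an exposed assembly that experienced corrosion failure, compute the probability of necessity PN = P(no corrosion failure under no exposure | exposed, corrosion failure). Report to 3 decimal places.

PN ≈ 0.518

p₁ = P(outcome | exposed) = 1229/1894 = 0.64889
p₀ = P(outcome | unexposed) = 144/460 = 0.31304
Under exogeneity and monotonicity, PN = (p₁ − p₀)/p₁.
PN = (0.64889 − 0.31304) / 0.64889 ≈ 0.5176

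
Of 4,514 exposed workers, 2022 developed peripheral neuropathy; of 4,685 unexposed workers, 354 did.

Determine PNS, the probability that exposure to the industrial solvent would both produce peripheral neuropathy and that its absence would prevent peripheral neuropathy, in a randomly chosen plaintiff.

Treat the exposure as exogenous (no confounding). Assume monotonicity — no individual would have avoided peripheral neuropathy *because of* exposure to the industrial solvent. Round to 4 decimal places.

PNS ≈ 0.3724

p₁ = P(outcome | exposed) = 2022/4514 = 0.44794
p₀ = P(outcome | unexposed) = 354/4685 = 0.07556
Under exogeneity and monotonicity, PNS = p₁ − p₀.
PNS = 0.44794 − 0.07556 = 0.37238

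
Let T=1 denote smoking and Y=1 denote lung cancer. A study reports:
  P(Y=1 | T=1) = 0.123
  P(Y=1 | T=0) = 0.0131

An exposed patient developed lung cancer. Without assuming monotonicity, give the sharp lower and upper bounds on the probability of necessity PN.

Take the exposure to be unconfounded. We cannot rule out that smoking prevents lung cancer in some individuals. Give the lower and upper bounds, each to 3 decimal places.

0.893 ≤ PN ≤ 1.000

Let p₁ = 0.123, p₀ = 0.0131.
Under exogeneity alone the bounds on PN are max{0,(p₁−p₀)/p₁} ≤ PN ≤ min{1,(1−p₀)/p₁}.
  lower = (p₁ − p₀)/p₁ = 0.1099 / 0.123 ≈ 0.8935
  upper = min{1, (1 − p₀)/p₁} = 0.9869 / 0.123 ≈ 8.0236 → capped at 1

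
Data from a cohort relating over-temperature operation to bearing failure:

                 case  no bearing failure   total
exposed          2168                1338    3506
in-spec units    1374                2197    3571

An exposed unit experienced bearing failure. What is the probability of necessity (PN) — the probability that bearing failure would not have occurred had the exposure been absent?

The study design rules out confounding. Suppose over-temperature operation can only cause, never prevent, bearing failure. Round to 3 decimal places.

p₁ = P(outcome | exposed) = 2168/3506 = 0.61837
p₀ = P(outcome | unexposed) = 1374/3571 = 0.38477
Under exogeneity and monotonicity, PN = (p₁ − p₀)/p₁.
PN = (0.61837 − 0.38477) / 0.61837 ≈ 0.3778

PN ≈ 0.378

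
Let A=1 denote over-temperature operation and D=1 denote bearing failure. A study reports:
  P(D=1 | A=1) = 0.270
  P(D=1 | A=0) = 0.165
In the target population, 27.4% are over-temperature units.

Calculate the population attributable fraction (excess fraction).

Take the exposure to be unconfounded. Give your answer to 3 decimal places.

PAF ≈ 0.148

Let p₁ = 0.27, p₀ = 0.165.
Overall risk P(Y=1) = π·p₁ + (1−π)·p₀ = 0.274×0.27 + 0.726×0.165 = 0.19377.
Under exogeneity, PAF = [P(Y=1) − p₀] / P(Y=1).
PAF = (0.19377 − 0.165) / 0.19377 ≈ 0.1485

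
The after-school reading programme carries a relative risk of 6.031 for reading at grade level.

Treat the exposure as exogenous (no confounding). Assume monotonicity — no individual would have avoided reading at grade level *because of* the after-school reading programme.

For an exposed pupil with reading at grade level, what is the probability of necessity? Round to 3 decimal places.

Under exogeneity and monotonicity, PN = (RR − 1) / RR = 1 − 1/RR.
PN = (6.031 − 1) / 6.031 = 5.031 / 6.031 ≈ 0.8342

PN ≈ 0.834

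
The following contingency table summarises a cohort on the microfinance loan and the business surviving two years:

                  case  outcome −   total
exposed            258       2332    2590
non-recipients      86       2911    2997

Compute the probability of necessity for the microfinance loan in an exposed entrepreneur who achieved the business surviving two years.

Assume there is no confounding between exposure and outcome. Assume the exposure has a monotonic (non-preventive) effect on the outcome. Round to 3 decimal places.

PN ≈ 0.712

p₁ = P(outcome | exposed) = 258/2590 = 0.099614
p₀ = P(outcome | unexposed) = 86/2997 = 0.028695
Under exogeneity and monotonicity, PN = (p₁ − p₀)/p₁.
PN = (0.099614 − 0.028695) / 0.099614 ≈ 0.7119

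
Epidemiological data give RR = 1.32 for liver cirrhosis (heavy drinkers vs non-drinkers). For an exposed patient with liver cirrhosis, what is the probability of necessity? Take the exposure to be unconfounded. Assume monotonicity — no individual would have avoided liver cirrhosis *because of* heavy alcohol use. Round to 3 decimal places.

Under exogeneity and monotonicity, PN = (RR − 1) / RR = 1 − 1/RR.
PN = (1.32 − 1) / 1.32 = 0.32 / 1.32 ≈ 0.2424

PN ≈ 0.242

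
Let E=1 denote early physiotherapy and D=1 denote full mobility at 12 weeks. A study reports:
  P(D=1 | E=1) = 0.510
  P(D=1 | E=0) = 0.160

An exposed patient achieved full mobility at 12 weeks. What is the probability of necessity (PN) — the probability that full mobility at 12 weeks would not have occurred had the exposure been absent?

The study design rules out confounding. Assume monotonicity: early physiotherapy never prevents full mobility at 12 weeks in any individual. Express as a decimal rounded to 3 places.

PN ≈ 0.686

Let p₁ = 0.51, p₀ = 0.16.
Under exogeneity and monotonicity, PN = (p₁ − p₀) / p₁.
PN = (0.51 − 0.16) / 0.51 = 0.35 / 0.51 ≈ 0.6863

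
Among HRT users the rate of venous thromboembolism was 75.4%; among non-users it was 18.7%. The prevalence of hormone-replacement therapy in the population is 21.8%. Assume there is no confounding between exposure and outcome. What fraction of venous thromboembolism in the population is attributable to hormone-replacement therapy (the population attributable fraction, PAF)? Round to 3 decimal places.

p₁ = 0.754, p₀ = 0.187.
Overall risk P(Y=1) = π·p₁ + (1−π)·p₀ = 0.218×0.754 + 0.782×0.187 = 0.31061.
Under exogeneity, PAF = [P(Y=1) − p₀] / P(Y=1).
PAF = (0.31061 − 0.187) / 0.31061 ≈ 0.3980

PAF ≈ 0.398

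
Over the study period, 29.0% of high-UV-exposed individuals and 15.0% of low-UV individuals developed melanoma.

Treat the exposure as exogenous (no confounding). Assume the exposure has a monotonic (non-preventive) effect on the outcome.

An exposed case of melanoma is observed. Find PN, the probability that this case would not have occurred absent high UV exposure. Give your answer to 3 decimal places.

p₁ = 0.29, p₀ = 0.15.
Under exogeneity and monotonicity, PN = (p₁ − p₀) / p₁.
PN = (0.29 − 0.15) / 0.29 = 0.14 / 0.29 ≈ 0.4828

PN ≈ 0.483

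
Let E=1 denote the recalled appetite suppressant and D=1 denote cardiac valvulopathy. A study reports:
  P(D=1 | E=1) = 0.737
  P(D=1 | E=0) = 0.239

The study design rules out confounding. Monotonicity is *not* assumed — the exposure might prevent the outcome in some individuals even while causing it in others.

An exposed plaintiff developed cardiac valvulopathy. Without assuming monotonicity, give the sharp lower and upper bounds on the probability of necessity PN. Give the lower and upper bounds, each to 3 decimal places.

Let p₁ = 0.737, p₀ = 0.239.
Under exogeneity alone the bounds on PN are max{0,(p₁−p₀)/p₁} ≤ PN ≤ min{1,(1−p₀)/p₁}.
  lower = (p₁ − p₀)/p₁ = 0.498 / 0.737 ≈ 0.6757
  upper = min{1, (1 − p₀)/p₁} = 0.761 / 0.737 ≈ 1.0326 → capped at 1

0.676 ≤ PN ≤ 1.000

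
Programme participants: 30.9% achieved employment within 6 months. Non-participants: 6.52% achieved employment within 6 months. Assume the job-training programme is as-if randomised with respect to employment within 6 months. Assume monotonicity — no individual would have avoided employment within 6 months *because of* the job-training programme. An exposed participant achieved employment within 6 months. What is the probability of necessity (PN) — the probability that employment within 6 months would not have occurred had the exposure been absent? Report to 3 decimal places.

PN ≈ 0.789

p₁ = 0.309, p₀ = 0.0652.
Under exogeneity and monotonicity, PN = (p₁ − p₀) / p₁.
PN = (0.309 − 0.0652) / 0.309 = 0.2438 / 0.309 ≈ 0.7890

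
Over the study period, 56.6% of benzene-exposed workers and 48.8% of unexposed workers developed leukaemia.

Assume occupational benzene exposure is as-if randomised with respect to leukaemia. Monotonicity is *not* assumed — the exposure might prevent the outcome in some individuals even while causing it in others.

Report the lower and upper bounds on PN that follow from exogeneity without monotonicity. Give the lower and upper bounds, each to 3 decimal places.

0.138 ≤ PN ≤ 0.905

p₁ = 0.566, p₀ = 0.488.
Under exogeneity alone the bounds on PN are max{0,(p₁−p₀)/p₁} ≤ PN ≤ min{1,(1−p₀)/p₁}.
  lower = (p₁ − p₀)/p₁ = 0.078 / 0.566 ≈ 0.1378
  upper = min{1, (1 − p₀)/p₁} = 0.512 / 0.566 ≈ 0.9046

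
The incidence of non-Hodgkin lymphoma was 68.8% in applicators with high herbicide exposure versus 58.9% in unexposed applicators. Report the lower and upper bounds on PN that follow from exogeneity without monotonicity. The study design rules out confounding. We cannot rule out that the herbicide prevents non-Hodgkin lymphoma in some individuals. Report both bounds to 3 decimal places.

p₁ = 0.688, p₀ = 0.589.
Under exogeneity alone the bounds on PN are max{0,(p₁−p₀)/p₁} ≤ PN ≤ min{1,(1−p₀)/p₁}.
  lower = (p₁ − p₀)/p₁ = 0.099 / 0.688 ≈ 0.1439
  upper = min{1, (1 − p₀)/p₁} = 0.411 / 0.688 ≈ 0.5974

0.144 ≤ PN ≤ 0.597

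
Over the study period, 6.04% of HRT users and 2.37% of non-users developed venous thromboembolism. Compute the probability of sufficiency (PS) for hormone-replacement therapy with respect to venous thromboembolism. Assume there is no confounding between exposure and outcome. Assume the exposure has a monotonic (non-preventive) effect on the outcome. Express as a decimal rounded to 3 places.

p₁ = 0.0604, p₀ = 0.0237.
Under exogeneity and monotonicity, PS = (p₁ − p₀) / (1 − p₀).
PS = (0.0604 − 0.0237) / (1 − 0.0237) = 0.0367 / 0.9763 ≈ 0.0376

PS ≈ 0.038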